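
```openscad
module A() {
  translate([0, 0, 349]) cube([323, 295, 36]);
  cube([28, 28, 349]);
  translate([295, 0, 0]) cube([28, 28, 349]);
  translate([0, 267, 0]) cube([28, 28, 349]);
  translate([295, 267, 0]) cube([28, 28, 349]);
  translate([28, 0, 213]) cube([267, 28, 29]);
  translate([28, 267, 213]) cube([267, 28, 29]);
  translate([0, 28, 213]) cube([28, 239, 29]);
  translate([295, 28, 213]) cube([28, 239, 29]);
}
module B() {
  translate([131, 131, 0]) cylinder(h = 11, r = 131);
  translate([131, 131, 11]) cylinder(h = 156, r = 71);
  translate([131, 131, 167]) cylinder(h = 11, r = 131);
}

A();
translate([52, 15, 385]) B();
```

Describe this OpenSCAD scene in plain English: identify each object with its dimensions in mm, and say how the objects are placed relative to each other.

A is a four-legged stool. The seat is 323×295 mm, 36 mm thick, top at z = 385 mm. It stands on four square legs, each 28×28 mm in cross-section, from z = 0 to the seat underside, each flush with a corner of the seat. Four stretchers, 28 mm wide and 29 mm tall, connect adjacent legs with their undersides at z = 213 mm, each running between the inner faces of the legs it joins and aligned with the legs' outer faces on the other axis.

B is a spool: two coaxial disc flanges of radius 131 mm and thickness 11 mm, joined by a core cylinder of radius 71 mm and height 156 mm. The lower flange rests on z = 0 and the three cylinders share a vertical axis.

The spool is on top of the stool.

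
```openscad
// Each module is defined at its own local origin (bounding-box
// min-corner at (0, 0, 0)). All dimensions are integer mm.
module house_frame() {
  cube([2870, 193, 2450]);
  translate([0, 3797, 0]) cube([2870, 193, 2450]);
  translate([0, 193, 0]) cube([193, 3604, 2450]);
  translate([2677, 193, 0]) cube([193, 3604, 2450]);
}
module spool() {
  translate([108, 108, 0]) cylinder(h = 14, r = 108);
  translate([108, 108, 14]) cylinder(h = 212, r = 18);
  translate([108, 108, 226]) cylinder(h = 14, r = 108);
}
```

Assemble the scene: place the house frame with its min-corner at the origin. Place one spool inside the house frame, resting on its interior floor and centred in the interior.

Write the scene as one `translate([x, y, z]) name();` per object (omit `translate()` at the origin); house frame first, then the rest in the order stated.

house_frame();
translate([1327, 1887, 0]) spool();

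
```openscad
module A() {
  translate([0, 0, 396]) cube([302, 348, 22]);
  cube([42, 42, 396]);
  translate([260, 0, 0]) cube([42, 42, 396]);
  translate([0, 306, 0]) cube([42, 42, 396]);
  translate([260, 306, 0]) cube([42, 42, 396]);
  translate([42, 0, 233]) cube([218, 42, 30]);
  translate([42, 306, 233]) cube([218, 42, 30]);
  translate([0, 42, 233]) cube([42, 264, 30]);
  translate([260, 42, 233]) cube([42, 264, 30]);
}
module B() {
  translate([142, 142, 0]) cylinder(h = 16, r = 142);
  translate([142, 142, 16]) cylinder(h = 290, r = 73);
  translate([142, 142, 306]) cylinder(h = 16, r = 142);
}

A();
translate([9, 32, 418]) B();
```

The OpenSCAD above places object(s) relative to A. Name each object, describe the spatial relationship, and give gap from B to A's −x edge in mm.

A is a stool. B is a spool. The spool is on top of the stool, centred. The gap from the spool to the stool's −x edge is 9 mm.

The spool's min-x is at 9; the stool's min-x is 0; gap = 9 mm.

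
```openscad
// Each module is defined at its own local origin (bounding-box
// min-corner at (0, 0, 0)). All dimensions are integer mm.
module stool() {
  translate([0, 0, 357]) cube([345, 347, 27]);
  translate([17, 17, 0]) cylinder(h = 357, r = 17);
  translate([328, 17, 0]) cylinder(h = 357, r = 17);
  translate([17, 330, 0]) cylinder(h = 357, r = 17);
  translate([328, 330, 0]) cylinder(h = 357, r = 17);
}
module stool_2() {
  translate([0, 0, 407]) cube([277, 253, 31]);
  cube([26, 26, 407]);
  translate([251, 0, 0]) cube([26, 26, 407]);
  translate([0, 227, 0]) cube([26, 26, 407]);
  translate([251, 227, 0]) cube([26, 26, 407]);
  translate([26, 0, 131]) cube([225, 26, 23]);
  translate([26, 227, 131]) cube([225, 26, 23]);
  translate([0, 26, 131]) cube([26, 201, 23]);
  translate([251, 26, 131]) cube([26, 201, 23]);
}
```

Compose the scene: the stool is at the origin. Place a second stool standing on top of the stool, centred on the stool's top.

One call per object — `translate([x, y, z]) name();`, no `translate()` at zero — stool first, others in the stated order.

stool();
translate([34, 47, 384]) stool_2();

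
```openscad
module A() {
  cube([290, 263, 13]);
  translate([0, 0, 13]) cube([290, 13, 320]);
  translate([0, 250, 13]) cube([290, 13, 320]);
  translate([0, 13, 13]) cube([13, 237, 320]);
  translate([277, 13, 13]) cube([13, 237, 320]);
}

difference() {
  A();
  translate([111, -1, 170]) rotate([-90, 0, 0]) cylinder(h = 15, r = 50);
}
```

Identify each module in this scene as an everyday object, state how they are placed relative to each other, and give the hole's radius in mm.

A is an open box. The open box has a circular hole through its front wall. The hole's radius is 50 mm.

The subtracted cylinder has r = 50 mm.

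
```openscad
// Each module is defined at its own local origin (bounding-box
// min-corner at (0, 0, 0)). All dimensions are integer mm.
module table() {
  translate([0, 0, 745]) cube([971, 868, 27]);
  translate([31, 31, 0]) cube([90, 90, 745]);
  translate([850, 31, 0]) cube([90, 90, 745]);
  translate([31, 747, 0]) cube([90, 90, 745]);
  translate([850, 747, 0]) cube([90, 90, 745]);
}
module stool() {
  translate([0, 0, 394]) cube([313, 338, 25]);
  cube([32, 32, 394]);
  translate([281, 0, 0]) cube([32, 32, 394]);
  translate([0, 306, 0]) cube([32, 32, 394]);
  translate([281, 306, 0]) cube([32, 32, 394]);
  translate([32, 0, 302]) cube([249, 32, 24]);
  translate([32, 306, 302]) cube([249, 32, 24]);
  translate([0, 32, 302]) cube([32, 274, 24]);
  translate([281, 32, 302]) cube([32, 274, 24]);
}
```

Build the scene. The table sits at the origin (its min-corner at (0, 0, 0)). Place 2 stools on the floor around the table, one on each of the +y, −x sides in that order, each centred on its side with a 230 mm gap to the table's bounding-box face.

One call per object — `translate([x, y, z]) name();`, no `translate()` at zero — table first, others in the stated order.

table();
translate([329, 1098, 0]) stool();
translate([-543, 265, 0]) stool();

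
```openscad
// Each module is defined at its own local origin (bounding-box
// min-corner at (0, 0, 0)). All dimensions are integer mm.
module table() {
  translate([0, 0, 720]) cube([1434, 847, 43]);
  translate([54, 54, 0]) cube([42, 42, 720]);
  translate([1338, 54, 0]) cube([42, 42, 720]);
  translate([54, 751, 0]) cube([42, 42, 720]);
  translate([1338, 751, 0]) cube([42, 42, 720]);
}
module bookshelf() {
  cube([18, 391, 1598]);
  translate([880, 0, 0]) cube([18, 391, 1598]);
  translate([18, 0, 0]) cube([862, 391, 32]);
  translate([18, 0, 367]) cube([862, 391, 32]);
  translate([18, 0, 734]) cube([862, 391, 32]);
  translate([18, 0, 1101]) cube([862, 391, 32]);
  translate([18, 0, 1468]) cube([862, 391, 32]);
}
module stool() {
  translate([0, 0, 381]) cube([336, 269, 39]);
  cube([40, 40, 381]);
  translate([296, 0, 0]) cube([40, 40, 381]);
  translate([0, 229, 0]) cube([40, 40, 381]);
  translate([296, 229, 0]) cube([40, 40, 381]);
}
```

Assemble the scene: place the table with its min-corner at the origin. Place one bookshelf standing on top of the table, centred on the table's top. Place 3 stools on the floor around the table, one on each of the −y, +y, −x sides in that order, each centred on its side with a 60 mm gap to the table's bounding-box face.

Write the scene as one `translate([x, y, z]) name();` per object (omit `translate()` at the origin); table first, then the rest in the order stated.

table();
translate([268, 228, 763]) bookshelf();
translate([549, -329, 0]) stool();
translate([549, 907, 0]) stool();
translate([-396, 289, 0]) stool();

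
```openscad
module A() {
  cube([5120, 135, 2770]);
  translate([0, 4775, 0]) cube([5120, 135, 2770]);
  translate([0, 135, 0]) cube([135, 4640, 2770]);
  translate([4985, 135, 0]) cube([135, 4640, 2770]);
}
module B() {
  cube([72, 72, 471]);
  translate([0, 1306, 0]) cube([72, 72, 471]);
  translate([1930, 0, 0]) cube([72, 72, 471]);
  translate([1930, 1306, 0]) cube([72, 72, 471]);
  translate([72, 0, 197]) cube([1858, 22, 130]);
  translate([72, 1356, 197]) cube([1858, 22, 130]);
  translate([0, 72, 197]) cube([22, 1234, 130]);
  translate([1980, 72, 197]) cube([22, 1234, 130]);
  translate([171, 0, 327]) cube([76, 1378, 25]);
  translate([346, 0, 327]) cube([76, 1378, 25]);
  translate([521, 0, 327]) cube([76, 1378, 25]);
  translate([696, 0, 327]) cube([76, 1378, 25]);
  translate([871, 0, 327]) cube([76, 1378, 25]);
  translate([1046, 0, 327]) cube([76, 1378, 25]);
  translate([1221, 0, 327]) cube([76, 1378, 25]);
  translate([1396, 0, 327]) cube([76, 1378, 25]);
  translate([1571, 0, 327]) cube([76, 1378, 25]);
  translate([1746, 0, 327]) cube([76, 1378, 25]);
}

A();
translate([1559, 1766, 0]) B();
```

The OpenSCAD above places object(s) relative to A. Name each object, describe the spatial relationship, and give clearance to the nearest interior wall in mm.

A is a house frame. B is a bed frame. The bed frame sits inside the house frame, centred. The clearance to the nearest interior wall is 1424 mm.

Clearances: x = 1424, y = 1631; minimum 1424 mm.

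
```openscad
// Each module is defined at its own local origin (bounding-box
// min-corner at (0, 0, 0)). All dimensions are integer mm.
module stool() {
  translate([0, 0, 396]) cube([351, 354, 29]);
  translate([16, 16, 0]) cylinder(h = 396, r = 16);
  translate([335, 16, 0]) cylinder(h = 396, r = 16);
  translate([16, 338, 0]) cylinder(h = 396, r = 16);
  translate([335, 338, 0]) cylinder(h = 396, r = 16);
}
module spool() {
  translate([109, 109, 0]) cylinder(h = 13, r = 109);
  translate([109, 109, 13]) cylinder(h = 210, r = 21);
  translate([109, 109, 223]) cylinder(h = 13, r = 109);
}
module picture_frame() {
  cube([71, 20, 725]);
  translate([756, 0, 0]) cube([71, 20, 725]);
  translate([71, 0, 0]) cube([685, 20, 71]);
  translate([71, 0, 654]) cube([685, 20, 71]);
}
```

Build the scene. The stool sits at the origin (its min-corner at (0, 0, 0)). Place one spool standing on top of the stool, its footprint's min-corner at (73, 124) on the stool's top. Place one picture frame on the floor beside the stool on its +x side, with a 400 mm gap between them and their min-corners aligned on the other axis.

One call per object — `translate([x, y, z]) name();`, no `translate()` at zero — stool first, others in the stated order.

stool();
translate([73, 124, 425]) spool();
translate([751, 0, 0]) picture_frame();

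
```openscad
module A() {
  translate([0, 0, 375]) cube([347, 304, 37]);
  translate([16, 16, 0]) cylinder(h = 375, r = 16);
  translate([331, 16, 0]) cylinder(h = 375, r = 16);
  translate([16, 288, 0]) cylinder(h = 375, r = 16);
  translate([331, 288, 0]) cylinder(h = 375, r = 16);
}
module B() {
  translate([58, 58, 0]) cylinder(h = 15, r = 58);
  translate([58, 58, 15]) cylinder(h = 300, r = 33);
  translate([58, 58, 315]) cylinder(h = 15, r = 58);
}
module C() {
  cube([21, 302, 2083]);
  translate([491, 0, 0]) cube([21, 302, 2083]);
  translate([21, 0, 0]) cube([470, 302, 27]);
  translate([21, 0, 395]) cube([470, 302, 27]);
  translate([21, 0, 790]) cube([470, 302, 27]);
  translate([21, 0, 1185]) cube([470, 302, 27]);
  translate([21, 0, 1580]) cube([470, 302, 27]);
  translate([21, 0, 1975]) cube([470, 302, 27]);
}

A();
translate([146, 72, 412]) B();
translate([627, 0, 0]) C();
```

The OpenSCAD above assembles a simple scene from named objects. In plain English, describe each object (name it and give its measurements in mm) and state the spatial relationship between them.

A is a four-legged stool. The seat is 347×304 mm, 37 mm thick, top at z = 412 mm. It stands on four round legs, each 32 mm in diameter, from z = 0 to the seat underside, each leg's axis is inset half a diameter from the nearest pair of seat edges (so the leg's bounding box is flush with the corner).

B is a spool: two coaxial disc flanges of radius 58 mm and thickness 15 mm, joined by a core cylinder of radius 33 mm and height 300 mm. The lower flange rests on z = 0 and the three cylinders share a vertical axis.

C is an open bookshelf. Two side panels, each 21 mm thick, 302 mm deep and 2083 mm tall, stand 512 mm apart (outside-to-outside). Between them sit 6 shelves, each 27 mm thick and 302 mm deep, spanning the full gap between the sides. The bottom shelf rests on the floor (its underside at z = 0) and the clear gap between one shelf's top and the next shelf's underside is 368 mm.

The spool is on top of the stool. The bookshelf is on the floor beside the stool on its +x side.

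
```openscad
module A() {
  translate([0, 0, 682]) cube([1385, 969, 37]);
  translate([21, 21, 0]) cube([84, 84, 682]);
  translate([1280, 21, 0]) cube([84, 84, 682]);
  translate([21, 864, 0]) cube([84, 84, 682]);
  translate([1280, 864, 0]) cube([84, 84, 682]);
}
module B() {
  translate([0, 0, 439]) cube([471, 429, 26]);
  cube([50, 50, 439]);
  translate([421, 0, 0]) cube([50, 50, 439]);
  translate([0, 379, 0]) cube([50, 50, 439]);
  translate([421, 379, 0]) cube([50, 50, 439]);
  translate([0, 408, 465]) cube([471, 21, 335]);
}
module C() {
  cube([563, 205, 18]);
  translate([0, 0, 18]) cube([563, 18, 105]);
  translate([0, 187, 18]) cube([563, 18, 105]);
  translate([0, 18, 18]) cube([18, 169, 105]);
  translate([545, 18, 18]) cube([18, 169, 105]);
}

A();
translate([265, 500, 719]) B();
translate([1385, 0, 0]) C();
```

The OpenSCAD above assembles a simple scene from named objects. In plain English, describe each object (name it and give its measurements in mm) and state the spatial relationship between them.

A is a table with a 1385×969 mm rectangular top, 37 mm thick, top surface at z = 719 mm, supported by four 84×84 mm square legs, each inset 21 mm from the nearest pair of top edges, running from the floor.

B is a chair: 471×429 mm seat, 26 mm thick, top at z = 465 mm, on four 50 mm square corner legs flush with the seat edges. A 21 mm thick backrest slab spans the full seat width, extending 335 mm above the seat top, its back face flush with the seat's +y edge.

C is an open storage box with external size 563×205×123 mm and wall thickness 18 mm (the base is also 18 mm thick). The base covers the whole footprint; the four walls stand on the base, with the y-facing walls full-width and the x-facing walls fitting between their inner faces.

The chair is on top of the table. The open box is against the table's +x side, with their −y faces flush.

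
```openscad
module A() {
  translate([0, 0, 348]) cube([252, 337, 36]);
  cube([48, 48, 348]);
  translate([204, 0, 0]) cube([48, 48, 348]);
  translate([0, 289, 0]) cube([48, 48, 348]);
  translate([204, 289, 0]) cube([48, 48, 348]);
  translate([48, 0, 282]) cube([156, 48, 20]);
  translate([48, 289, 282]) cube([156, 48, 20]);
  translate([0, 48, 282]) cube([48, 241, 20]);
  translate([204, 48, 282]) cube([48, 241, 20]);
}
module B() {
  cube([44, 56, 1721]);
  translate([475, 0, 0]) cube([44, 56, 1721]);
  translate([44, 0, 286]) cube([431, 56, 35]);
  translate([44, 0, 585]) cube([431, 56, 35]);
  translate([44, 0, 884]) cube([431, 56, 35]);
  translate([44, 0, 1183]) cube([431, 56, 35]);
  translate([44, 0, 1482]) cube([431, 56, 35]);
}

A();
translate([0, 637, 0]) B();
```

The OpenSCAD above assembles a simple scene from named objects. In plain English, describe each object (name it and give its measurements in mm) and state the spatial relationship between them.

A is a four-legged stool. The seat is 252×337 mm, 36 mm thick, top at z = 384 mm. It stands on four square legs, each 48×48 mm in cross-section, from z = 0 to the seat underside, each flush with a corner of the seat. Four stretchers, 48 mm wide and 20 mm tall, connect adjacent legs with their undersides at z = 282 mm, each running between the inner faces of the legs it joins and aligned with the legs' outer faces on the other axis.

B is a straight ladder. Two 44×56 mm vertical rails, 1721 mm tall, stand 519 mm apart (outside-to-outside) with their front faces coplanar on the −y side. 5 rungs, each 56 mm deep and 35 mm tall, span between the inner faces of the rails, front faces flush with the rails. The lowest rung's underside is at z = 286 mm and rungs are spaced 299 mm apart (underside to underside).

The ladder is on the floor beside the stool on its +y side.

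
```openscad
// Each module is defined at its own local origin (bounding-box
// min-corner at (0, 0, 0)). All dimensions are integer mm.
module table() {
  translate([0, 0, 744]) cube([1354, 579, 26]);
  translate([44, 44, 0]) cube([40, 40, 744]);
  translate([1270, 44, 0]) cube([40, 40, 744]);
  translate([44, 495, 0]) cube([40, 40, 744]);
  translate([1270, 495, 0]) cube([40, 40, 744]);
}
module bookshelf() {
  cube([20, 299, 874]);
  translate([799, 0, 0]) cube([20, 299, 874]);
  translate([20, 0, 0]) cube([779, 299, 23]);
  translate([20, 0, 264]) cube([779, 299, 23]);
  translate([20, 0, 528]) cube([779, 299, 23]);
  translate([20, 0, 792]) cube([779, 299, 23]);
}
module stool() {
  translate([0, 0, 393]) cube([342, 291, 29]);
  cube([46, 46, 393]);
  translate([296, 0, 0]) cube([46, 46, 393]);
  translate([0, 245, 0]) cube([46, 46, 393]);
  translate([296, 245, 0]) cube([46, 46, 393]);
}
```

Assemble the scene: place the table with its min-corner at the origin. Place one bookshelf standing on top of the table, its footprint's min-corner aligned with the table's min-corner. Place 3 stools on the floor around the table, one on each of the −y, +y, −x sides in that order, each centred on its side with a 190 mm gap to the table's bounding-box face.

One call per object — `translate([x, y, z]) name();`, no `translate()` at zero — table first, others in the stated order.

table();
translate([0, 0, 770]) bookshelf();
translate([506, -481, 0]) stool();
translate([506, 769, 0]) stool();
translate([-532, 144, 0]) stool();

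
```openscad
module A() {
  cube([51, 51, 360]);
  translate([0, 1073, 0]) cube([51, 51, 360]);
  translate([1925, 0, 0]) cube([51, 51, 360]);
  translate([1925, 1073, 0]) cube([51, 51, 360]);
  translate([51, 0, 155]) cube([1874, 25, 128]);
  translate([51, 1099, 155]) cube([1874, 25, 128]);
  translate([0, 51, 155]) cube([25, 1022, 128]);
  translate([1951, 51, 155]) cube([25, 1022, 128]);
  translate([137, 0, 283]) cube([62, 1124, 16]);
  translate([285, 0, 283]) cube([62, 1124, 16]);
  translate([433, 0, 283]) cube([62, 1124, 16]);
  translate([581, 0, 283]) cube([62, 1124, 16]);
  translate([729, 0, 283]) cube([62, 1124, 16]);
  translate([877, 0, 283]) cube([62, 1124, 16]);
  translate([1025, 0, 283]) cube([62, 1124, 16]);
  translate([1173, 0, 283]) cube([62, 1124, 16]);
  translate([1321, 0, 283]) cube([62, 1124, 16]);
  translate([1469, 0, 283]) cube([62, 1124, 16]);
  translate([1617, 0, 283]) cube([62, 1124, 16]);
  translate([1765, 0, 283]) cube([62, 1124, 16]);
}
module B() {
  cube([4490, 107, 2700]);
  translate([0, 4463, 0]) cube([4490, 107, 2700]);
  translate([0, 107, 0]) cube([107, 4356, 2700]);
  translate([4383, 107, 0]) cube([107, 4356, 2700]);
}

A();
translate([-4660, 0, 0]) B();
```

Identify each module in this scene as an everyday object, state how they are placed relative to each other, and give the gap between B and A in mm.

A is a bed frame. B is a house frame. The house frame is on the floor beside the bed frame on its −x side. The gap between the house frame and the bed frame is 170 mm.

The house frame's nearest face is 170 mm from the bed frame's −x face.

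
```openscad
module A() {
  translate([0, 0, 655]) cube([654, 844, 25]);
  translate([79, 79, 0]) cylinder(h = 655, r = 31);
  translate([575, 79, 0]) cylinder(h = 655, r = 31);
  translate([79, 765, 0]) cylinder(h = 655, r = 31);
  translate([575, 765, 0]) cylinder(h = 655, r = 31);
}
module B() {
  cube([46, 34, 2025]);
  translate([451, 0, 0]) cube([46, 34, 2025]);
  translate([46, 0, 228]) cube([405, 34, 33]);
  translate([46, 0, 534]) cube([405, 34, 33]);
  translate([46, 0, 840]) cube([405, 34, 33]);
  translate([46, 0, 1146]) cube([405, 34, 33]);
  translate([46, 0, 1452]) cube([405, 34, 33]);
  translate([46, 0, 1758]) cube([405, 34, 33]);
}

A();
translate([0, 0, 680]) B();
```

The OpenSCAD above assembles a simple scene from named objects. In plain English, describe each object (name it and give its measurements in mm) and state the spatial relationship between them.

A is a table: top 654 mm (x) × 844 mm (y), 25 mm thick, upper face at z = 680 mm, on four round legs of 62 mm diameter, each leg's bounding box inset 48 mm from the nearest pair of top edges, running from z = 0 to the bottom of the top.

B is a straight ladder. Two 46×34 mm vertical rails, 2025 mm tall, stand 497 mm apart (outside-to-outside) with their front faces coplanar on the −y side. 6 rungs, each 34 mm deep and 33 mm tall, span between the inner faces of the rails, front faces flush with the rails. The lowest rung's underside is at z = 228 mm and rungs are spaced 306 mm apart (underside to underside).

The ladder is on top of the table.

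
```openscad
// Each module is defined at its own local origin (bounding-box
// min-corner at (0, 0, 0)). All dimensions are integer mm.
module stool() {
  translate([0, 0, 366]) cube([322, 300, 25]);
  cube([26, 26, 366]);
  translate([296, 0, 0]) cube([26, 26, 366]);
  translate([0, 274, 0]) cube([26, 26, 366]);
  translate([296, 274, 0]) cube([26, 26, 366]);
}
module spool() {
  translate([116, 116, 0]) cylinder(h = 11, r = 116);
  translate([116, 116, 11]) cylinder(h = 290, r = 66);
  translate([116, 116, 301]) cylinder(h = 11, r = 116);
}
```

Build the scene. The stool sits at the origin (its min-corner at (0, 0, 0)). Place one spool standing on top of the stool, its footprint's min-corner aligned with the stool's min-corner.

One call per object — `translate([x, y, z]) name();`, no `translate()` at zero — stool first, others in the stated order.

stool();
translate([0, 0, 391]) spool();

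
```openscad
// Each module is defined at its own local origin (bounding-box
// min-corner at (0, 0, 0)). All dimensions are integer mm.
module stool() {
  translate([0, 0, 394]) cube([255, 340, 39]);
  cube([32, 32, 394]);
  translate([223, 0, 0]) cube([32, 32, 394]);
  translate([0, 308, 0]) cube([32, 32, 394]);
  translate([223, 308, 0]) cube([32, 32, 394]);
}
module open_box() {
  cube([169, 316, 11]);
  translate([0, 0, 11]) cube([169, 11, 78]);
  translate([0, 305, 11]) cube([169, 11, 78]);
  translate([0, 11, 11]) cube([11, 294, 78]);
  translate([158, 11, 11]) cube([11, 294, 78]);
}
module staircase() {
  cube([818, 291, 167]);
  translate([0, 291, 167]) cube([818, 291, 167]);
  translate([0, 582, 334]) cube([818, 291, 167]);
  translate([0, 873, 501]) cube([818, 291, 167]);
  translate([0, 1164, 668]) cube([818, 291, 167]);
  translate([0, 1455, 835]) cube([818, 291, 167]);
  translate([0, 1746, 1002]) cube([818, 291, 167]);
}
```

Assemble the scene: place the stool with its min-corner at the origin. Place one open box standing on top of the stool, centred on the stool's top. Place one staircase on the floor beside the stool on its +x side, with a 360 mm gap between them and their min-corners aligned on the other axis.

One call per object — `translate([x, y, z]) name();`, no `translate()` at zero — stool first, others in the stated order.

stool();
translate([43, 12, 433]) open_box();
translate([615, 0, 0]) staircase();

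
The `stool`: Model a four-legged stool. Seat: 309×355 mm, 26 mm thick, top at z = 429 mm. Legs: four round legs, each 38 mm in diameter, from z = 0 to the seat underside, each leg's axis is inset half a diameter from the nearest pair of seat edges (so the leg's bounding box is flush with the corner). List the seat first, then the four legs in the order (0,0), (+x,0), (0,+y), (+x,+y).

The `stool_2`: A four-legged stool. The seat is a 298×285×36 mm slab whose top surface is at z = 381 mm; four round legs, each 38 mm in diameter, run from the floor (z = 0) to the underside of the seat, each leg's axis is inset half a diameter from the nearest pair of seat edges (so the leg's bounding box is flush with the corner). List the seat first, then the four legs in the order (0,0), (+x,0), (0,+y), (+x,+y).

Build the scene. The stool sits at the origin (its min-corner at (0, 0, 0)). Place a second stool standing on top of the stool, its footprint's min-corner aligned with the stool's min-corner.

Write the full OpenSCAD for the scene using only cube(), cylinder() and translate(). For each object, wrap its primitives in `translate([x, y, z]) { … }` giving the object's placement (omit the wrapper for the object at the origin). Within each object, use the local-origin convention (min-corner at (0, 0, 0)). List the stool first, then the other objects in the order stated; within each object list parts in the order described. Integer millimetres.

translate([0, 0, 403]) cube([309, 355, 26]);
translate([19, 19, 0]) cylinder(h = 403, r = 19);
translate([290, 19, 0]) cylinder(h = 403, r = 19);
translate([19, 336, 0]) cylinder(h = 403, r = 19);
translate([290, 336, 0]) cylinder(h = 403, r = 19);
translate([0, 0, 429]) {
  translate([0, 0, 345]) cube([298, 285, 36]);
  translate([19, 19, 0]) cylinder(h = 345, r = 19);
  translate([279, 19, 0]) cylinder(h = 345, r = 19);
  translate([19, 266, 0]) cylinder(h = 345, r = 19);
  translate([279, 266, 0]) cylinder(h = 345, r = 19);
}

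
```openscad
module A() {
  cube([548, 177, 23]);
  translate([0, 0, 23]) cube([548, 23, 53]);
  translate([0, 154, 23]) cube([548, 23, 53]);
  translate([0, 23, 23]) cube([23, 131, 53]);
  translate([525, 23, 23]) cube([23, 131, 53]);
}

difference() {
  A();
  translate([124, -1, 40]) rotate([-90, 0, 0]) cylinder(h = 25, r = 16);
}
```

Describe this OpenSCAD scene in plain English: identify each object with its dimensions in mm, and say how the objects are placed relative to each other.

A is an open storage box with external size 548×177×76 mm and wall thickness 23 mm (the base is also 23 mm thick). The base covers the whole footprint; the four walls stand on the base, with the y-facing walls full-width and the x-facing walls fitting between their inner faces.

The open box has a circular hole of radius 16 mm through its front wall, centred at (x = 124, z = 40).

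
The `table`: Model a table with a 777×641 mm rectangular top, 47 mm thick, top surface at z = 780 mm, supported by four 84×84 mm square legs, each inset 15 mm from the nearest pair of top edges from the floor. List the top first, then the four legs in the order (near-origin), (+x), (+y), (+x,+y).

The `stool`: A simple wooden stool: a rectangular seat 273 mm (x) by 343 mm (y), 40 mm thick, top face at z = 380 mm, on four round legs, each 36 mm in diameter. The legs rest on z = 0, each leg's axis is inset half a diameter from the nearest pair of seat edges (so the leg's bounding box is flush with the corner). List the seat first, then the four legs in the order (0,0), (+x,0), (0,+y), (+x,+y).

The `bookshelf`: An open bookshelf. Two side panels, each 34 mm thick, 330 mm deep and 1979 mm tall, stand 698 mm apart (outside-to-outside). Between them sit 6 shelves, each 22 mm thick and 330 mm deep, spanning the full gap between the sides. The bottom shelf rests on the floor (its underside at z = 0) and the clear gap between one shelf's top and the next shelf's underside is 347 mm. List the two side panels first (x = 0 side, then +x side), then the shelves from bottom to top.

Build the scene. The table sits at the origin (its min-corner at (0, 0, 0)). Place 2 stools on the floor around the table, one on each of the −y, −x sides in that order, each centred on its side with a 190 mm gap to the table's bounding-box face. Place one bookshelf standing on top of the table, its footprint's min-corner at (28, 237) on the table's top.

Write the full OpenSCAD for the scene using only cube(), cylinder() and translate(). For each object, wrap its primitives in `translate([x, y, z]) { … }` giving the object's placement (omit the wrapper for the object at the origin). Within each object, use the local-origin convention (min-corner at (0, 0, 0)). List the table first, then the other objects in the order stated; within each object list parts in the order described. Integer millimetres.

translate([0, 0, 733]) cube([777, 641, 47]);
translate([15, 15, 0]) cube([84, 84, 733]);
translate([678, 15, 0]) cube([84, 84, 733]);
translate([15, 542, 0]) cube([84, 84, 733]);
translate([678, 542, 0]) cube([84, 84, 733]);
translate([252, -533, 0]) {
  translate([0, 0, 340]) cube([273, 343, 40]);
  translate([18, 18, 0]) cylinder(h = 340, r = 18);
  translate([255, 18, 0]) cylinder(h = 340, r = 18);
  translate([18, 325, 0]) cylinder(h = 340, r = 18);
  translate([255, 325, 0]) cylinder(h = 340, r = 18);
}
translate([-463, 149, 0]) {
  translate([0, 0, 340]) cube([273, 343, 40]);
  translate([18, 18, 0]) cylinder(h = 340, r = 18);
  translate([255, 18, 0]) cylinder(h = 340, r = 18);
  translate([18, 325, 0]) cylinder(h = 340, r = 18);
  translate([255, 325, 0]) cylinder(h = 340, r = 18);
}
translate([28, 237, 780]) {
  cube([34, 330, 1979]);
  translate([664, 0, 0]) cube([34, 330, 1979]);
  translate([34, 0, 0]) cube([630, 330, 22]);
  translate([34, 0, 369]) cube([630, 330, 22]);
  translate([34, 0, 738]) cube([630, 330, 22]);
  translate([34, 0, 1107]) cube([630, 330, 22]);
  translate([34, 0, 1476]) cube([630, 330, 22]);
  translate([34, 0, 1845]) cube([630, 330, 22]);
}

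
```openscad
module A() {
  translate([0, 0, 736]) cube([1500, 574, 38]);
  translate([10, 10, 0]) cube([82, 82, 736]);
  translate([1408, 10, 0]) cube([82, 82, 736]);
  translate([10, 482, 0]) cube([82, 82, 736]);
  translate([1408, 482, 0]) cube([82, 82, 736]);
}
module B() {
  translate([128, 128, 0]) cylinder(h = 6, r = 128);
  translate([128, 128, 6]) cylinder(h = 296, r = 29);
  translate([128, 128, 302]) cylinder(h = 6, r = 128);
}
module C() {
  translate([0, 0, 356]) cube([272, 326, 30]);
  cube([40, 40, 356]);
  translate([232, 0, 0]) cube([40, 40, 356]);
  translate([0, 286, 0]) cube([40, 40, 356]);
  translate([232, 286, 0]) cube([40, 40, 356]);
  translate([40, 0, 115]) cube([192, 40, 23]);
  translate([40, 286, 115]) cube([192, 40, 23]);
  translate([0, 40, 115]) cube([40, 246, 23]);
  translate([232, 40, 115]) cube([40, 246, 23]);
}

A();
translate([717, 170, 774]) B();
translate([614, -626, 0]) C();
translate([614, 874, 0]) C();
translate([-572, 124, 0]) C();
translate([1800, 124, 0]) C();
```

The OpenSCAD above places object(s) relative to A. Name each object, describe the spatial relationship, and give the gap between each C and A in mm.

Each stool's nearest face is 300 mm from the table's bounding box.

A is a table. B is a spool. C is a stool. The spool is on top of the table. Four stools sit around the table at the −y, +y, −x, +x sides. The gap between each stool and the table is 300 mm.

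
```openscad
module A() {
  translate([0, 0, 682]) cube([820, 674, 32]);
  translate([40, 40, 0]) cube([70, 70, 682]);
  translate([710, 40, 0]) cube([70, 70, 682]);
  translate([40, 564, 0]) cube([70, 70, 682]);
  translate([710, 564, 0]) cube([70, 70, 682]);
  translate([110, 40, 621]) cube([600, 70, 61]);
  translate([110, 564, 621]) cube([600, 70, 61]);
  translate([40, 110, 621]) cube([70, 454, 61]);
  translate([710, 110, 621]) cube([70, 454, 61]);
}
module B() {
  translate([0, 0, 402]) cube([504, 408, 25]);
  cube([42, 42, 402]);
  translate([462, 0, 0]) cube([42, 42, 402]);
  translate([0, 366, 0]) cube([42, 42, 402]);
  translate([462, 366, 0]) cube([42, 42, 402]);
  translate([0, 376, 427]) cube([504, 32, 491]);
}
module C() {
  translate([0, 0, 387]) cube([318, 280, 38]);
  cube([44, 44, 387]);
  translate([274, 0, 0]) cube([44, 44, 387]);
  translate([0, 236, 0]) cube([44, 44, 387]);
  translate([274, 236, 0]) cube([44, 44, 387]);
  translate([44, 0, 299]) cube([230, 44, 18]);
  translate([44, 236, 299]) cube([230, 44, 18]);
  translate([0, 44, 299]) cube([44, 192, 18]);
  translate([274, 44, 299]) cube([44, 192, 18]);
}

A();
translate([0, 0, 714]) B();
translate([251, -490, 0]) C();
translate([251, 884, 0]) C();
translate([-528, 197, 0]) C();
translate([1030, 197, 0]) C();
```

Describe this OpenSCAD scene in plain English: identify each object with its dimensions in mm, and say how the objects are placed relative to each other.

A is a rectangular dining table. The top is 820×674×32 mm with its upper surface at z = 714 mm. It stands on four 70×70 mm square legs, each inset 40 mm from the nearest pair of top edges, running from the floor to the underside of the top. Four apron rails, 70 mm thick and 61 mm tall, run between adjacent legs with their top edges flush with the underside of the top and their outer faces flush with the legs' outer faces.

B is a chair. The seat is a 504×408×25 mm slab with its top at z = 427 mm, on four 42×42 mm corner legs (flush with the seat edges, standing on z = 0). A flat backrest 32 mm thick, 491 mm tall, spans the full seat width and rises from the seat top along its +y edge, rear face flush with the rear of the seat.

C is a four-legged stool. The seat is 318×280 mm, 38 mm thick, top at z = 425 mm. It stands on four square legs, each 44×44 mm in cross-section, from z = 0 to the seat underside, each flush with a corner of the seat. Four stretchers, 44 mm wide and 18 mm tall, connect adjacent legs with their undersides at z = 299 mm, each running between the inner faces of the legs it joins and aligned with the legs' outer faces on the other axis.

The chair is on top of the table. Four stools sit around the table at the −y, +y, −x, +x sides.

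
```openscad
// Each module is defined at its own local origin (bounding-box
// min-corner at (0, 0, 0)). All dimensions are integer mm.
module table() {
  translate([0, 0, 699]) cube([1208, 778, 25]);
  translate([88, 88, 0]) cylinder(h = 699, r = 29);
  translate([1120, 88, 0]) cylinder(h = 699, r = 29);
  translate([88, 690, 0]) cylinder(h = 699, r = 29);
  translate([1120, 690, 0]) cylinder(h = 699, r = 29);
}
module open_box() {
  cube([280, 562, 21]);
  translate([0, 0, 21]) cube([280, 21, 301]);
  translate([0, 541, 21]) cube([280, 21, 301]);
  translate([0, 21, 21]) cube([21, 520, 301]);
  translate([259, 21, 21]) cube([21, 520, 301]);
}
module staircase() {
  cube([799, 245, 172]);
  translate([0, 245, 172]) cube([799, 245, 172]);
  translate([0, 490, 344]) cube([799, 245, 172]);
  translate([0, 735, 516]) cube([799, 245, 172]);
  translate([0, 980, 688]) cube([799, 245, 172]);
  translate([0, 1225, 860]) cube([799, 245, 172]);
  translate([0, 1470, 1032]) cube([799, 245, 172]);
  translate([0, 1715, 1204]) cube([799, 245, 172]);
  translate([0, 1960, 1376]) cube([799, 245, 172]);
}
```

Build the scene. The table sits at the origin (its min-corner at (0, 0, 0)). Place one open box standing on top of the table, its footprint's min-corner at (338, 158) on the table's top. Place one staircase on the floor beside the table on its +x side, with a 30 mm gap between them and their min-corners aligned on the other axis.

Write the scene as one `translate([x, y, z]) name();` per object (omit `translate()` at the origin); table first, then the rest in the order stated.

table();
translate([338, 158, 724]) open_box();
translate([1238, 0, 0]) staircase();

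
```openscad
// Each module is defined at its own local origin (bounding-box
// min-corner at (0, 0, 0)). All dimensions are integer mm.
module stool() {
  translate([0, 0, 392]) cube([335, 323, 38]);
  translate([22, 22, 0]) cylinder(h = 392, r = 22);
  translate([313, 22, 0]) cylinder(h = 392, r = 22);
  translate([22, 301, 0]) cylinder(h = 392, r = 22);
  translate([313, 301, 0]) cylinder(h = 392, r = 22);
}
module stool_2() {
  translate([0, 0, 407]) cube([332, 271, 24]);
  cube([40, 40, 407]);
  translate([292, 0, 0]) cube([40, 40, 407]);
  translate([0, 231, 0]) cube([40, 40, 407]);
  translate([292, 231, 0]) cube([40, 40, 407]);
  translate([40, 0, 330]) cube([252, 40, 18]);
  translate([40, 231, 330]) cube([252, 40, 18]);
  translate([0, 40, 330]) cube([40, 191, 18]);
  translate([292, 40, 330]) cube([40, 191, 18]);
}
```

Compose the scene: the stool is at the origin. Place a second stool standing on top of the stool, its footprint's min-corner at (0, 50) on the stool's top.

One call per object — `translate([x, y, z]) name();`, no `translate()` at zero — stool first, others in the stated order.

stool();
translate([0, 50, 430]) stool_2();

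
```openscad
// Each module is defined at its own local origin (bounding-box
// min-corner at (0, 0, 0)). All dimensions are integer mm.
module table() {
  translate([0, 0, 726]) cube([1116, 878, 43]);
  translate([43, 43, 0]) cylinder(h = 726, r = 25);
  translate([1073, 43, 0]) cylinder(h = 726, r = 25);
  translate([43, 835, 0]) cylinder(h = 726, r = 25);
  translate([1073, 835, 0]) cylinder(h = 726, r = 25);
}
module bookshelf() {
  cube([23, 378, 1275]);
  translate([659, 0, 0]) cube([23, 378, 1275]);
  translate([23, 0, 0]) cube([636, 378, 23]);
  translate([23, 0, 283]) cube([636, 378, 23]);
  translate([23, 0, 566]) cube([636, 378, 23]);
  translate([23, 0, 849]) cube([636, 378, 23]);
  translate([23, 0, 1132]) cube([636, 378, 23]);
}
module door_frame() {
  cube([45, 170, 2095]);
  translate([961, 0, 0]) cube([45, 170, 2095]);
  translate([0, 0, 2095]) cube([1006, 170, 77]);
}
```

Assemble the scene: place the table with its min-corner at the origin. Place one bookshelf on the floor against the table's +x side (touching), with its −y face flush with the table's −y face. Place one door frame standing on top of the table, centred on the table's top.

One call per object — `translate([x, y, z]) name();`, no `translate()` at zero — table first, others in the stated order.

table();
translate([1116, 0, 0]) bookshelf();
translate([55, 354, 769]) door_frame();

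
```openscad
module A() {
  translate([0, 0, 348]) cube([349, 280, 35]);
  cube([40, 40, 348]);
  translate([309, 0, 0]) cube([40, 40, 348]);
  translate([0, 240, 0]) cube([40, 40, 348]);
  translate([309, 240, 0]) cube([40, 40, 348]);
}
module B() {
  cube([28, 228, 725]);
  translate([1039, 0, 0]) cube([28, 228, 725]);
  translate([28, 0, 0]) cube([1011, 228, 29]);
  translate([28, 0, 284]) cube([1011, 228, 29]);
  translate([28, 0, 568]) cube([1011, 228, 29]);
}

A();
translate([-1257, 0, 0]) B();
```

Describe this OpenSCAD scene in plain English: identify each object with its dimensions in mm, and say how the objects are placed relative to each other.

A is a four-legged stool. The seat is 349×280 mm, 35 mm thick, top at z = 383 mm. It stands on four square legs, each 40×40 mm in cross-section, from z = 0 to the seat underside, each flush with a corner of the seat.

B is a bookshelf 1067 mm wide overall, 228 mm deep and 725 mm tall. The two sides are 28 mm thick vertical panels. 3 horizontal shelves of 29 mm thickness span between the inner faces of the sides; the lowest shelf sits on the floor and shelves are stacked with a clear vertical gap of 255 mm between each pair.

The bookshelf is on the floor beside the stool on its −x side.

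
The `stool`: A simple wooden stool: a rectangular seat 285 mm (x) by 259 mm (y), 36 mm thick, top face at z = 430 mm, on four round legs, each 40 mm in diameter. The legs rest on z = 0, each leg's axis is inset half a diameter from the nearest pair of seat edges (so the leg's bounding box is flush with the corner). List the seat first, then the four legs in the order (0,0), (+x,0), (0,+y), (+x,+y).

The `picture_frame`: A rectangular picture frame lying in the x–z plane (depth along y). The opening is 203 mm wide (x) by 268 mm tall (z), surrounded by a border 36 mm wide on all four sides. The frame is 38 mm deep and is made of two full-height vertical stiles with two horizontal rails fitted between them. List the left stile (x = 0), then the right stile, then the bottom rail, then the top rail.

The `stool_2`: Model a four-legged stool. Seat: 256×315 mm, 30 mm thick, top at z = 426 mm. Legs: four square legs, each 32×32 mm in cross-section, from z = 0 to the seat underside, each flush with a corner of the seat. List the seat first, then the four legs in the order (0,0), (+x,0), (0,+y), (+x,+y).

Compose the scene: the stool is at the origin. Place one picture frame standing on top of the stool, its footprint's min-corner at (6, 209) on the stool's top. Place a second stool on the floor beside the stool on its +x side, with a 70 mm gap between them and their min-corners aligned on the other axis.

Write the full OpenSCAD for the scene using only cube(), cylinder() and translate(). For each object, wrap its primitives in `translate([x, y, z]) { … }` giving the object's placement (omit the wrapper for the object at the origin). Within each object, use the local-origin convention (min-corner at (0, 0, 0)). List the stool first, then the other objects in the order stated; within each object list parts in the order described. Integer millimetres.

translate([0, 0, 394]) cube([285, 259, 36]);
translate([20, 20, 0]) cylinder(h = 394, r = 20);
translate([265, 20, 0]) cylinder(h = 394, r = 20);
translate([20, 239, 0]) cylinder(h = 394, r = 20);
translate([265, 239, 0]) cylinder(h = 394, r = 20);
translate([6, 209, 430]) {
  cube([36, 38, 340]);
  translate([239, 0, 0]) cube([36, 38, 340]);
  translate([36, 0, 0]) cube([203, 38, 36]);
  translate([36, 0, 304]) cube([203, 38, 36]);
}
translate([355, 0, 0]) {
  translate([0, 0, 396]) cube([256, 315, 30]);
  cube([32, 32, 396]);
  translate([224, 0, 0]) cube([32, 32, 396]);
  translate([0, 283, 0]) cube([32, 32, 396]);
  translate([224, 283, 0]) cube([32, 32, 396]);
}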